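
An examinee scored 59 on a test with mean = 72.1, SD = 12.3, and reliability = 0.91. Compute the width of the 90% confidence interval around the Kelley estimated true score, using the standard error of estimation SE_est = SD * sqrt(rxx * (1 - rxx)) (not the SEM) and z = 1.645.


True score estimate = 0.91*59 + 0.09*72.1 = 60.179
SE_est = SD * sqrt(rxx * (1 - rxx)) = 12.3 * sqrt(0.91 * 0.09) = 12.3 * sqrt(0.0819) = 3.520036
CI = T_est +/- z * SE_est, so width = 2 * z * SE_est = 2 * 1.645 * 3.520036
Width = 11.5809

11.5809


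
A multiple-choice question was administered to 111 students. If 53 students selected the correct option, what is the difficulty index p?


Item difficulty p = number correct / total examinees
p = 53 / 111
p = 0.4775

0.4775


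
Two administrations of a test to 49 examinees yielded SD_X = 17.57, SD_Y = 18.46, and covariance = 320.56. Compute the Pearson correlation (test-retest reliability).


r = cov(X,Y) / (SD_X * SD_Y)
r = 320.56 / (17.57 * 18.46)
r = 320.56 / 324.3422
r = 0.9883

0.9883


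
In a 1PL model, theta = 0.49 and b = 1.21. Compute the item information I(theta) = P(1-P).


P = 1/(1+exp(-(0.49-1.21))) = 0.3274
I = P*(1-P) = 0.3274 * 0.6726
I = 0.2202

0.2202


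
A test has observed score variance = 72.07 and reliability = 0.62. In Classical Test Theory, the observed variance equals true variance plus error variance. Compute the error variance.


var_true = rxx * var_obs = 0.62 * 72.07 = 44.6834
var_error = var_obs - var_true
var_error = 72.07 - 44.6834
var_error = 27.3866

27.3866


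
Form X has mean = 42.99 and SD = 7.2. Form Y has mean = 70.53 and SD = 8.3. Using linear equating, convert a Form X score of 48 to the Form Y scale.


slope = SD_Y / SD_X = 8.3 / 7.2 ~ 1.1528
intercept = mean_Y - slope * mean_X = 70.53 - (8.3 / 7.2) * 42.99 ~ 20.9721
Y = slope * X + intercept. To avoid rounding drift from the rounded slope/intercept, evaluate the equivalent form Y = mean_Y + SD_Y * (X - mean_X) / SD_X at full precision:
Y = 70.53 + 8.3 * (48 - 42.99) / 7.2
Y = 70.53 + 8.3 * 5.01 / 7.2
Y = 70.53 + 41.583 / 7.2
Y = 70.53 + 5.7754
Y = 76.3054

76.3054


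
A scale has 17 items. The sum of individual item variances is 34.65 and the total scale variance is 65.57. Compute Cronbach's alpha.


alpha = (k/(k-1)) * (1 - sum(si^2)/s_total^2)
= (17/16) * (1 - 34.65/65.57)
alpha = 0.501

0.501


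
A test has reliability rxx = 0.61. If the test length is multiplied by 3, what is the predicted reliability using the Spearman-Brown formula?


r_new = (n * rxx) / (1 + (n-1) * rxx)
r_new = (3 * 0.61) / (1 + 2 * 0.61)
r_new = 1.83 / 2.22
r_new = 0.8243

0.8243


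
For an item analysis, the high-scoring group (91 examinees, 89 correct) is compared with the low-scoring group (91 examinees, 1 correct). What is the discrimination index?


p_upper = 89/91 = 0.978
p_lower = 1/91 = 0.011
D = 0.978 - 0.011 = 0.967

0.967


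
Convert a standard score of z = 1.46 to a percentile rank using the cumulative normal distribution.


CDF(z) = 0.5 * (1 + erf(z/sqrt(2)))
erf(1.0324) = 0.8557
CDF = 0.9279
Percentile rank = 0.9279 * 100 = 92.79

92.79


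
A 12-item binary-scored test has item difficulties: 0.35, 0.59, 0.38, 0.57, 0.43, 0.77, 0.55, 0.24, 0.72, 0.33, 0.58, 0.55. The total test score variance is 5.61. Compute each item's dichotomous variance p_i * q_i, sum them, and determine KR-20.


For each item, compute p_i * q_i:
  Item 1: 0.35 * 0.65 = 0.2275
  Item 2: 0.59 * 0.41 = 0.2419
  Item 3: 0.38 * 0.62 = 0.2356
  Item 4: 0.57 * 0.43 = 0.2451
  Item 5: 0.43 * 0.57 = 0.2451
  Item 6: 0.77 * 0.23 = 0.1771
  Item 7: 0.55 * 0.45 = 0.2475
  Item 8: 0.24 * 0.76 = 0.1824
  Item 9: 0.72 * 0.28 = 0.2016
  Item 10: 0.33 * 0.67 = 0.2211
  Item 11: 0.58 * 0.42 = 0.2436
  Item 12: 0.55 * 0.45 = 0.2475
Sum(p_i * q_i) = 0.2275 + 0.2419 + 0.2356 + 0.2451 + 0.2451 + 0.1771 + 0.2475 + 0.1824 + 0.2016 + 0.2211 + 0.2436 + 0.2475 = 2.716
KR-20 = (k/(k-1)) * (1 - Sum(p_i*q_i) / Var_total)
= (12/11) * (1 - 2.716/5.61)
= 1.0909 * 0.5159
KR-20 = 0.5628

0.5628


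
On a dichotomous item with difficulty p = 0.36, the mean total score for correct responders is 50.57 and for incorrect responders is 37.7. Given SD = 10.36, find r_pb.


q = 1 - p = 0.64
rpb = ((M1 - M0) / SD) * sqrt(p * q)
rpb = ((50.57 - 37.7) / 10.36) * sqrt(0.36 * 0.64)
rpb = 0.5963

0.5963


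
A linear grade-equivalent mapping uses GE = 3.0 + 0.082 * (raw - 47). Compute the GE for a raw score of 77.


raw - median = 77 - 47 = 30
slope * diff = 0.082 * 30 = 2.46
GE = 3.0 + 2.46
GE = 5.46

5.46


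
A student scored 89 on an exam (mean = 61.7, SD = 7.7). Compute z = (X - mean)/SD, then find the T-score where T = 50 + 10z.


z = (X - mean) / SD = (89 - 61.7) / 7.7
z = 27.3 / 7.7
z = 3.5455
T-score = T = 50 + 10z
Carry z at full precision (z = 27.3 / 7.7) into the conversion:
T-score = 50 + 10 * (27.3 / 7.7) = 50 + 273 / 7.7
T-score = 50 + 35.4545
T-score = 85.4545

85.4545


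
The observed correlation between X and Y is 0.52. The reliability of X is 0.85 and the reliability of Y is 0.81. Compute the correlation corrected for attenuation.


r_corrected = rxy / sqrt(rxx * ryy)
= 0.52 / sqrt(0.85 * 0.81)
= 0.52 / sqrt(0.6885)
= 0.52 / 0.829759
r_corrected = 0.6267

0.6267


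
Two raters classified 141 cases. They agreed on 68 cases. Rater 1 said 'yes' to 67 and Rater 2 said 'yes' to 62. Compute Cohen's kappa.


P_o = 68/141 = 0.48227
P_e = (67*62 + 74*79) / 19881 = 0.502993
kappa = (P_o - P_e) / (1 - P_e)
kappa = (0.48227 - 0.502993) / (1 - 0.502993)
kappa = -0.0417

-0.0417


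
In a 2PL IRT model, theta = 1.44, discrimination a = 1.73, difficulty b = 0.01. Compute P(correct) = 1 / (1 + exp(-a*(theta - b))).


a*(theta - b) = 1.73 * (1.44 - 0.01) = 2.4739
exp(-2.4739) = 0.0843
P = 1 / (1 + 0.0843)
P = 0.9223

0.9223


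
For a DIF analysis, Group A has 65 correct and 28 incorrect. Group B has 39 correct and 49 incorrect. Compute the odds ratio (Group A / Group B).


Odds_A = 65/28 = 2.3214
Odds_B = 39/49 = 0.7959
OR = Odds_A / Odds_B = 2.3214 / 0.7959
Exactly, OR = (65 * 49) / (28 * 39) = 3185 / 1092
OR = 2.9167

2.9167


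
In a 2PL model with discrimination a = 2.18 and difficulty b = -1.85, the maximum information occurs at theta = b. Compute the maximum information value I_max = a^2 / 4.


For 2PL, max info at theta = b = -1.85
I_max = a^2 / 4 = 2.18^2 / 4
= 4.7524 / 4
I_max = 1.1881

1.1881


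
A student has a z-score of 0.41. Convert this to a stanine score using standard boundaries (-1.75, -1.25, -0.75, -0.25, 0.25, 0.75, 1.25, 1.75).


Stanine boundaries: [-1.75, -1.25, -0.75, -0.25, 0.25, 0.75, 1.25, 1.75]
z = 0.41
Check each boundary:
  z >= -1.75 -> could be stanine 2
  z >= -1.25 -> could be stanine 3
  z >= -0.75 -> could be stanine 4
  z >= -0.25 -> could be stanine 5
  z >= 0.25 -> could be stanine 6
  z < 0.75
  z < 1.25
  z < 1.75
Highest qualifying boundary gives stanine = 6

6


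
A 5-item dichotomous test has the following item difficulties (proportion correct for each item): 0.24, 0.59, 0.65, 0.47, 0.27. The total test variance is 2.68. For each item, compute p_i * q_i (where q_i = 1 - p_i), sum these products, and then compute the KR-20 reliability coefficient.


For each item, compute p_i * q_i:
  Item 1: 0.24 * 0.76 = 0.1824
  Item 2: 0.59 * 0.41 = 0.2419
  Item 3: 0.65 * 0.35 = 0.2275
  Item 4: 0.47 * 0.53 = 0.2491
  Item 5: 0.27 * 0.73 = 0.1971
Sum(p_i * q_i) = 0.1824 + 0.2419 + 0.2275 + 0.2491 + 0.1971 = 1.098
KR-20 = (k/(k-1)) * (1 - Sum(p_i*q_i) / Var_total)
= (5/4) * (1 - 1.098/2.68)
= 1.25 * 0.5903
KR-20 = 0.7379

0.7379


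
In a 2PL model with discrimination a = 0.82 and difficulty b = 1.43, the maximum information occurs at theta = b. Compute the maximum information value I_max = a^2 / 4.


For 2PL, max info at theta = b = 1.43
I_max = a^2 / 4 = 0.82^2 / 4
= 0.6724 / 4
I_max = 0.1681

0.1681


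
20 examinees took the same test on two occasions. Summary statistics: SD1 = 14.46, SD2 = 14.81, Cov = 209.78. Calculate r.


r = cov(X,Y) / (SD_X * SD_Y)
r = 209.78 / (14.46 * 14.81)
r = 209.78 / 214.1526
r = 0.9796

0.9796


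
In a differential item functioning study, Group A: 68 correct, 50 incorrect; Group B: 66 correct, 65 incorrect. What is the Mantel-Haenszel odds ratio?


Odds_A = 68/50 = 1.36
Odds_B = 66/65 = 1.0154
OR = Odds_A / Odds_B = 1.36 / 1.0154
Exactly, OR = (68 * 65) / (50 * 66) = 4420 / 3300
OR = 1.3394

1.3394


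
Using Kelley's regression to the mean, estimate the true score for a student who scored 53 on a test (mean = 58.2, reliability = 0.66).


T_est = rxx * X + (1 - rxx) * mean
T_est = 0.66 * 53 + 0.34 * 58.2
T_est = 34.98 + 19.788
T_est = 54.768

54.768


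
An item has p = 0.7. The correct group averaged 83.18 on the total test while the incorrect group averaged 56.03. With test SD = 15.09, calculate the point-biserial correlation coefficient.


q = 1 - p = 0.3
rpb = ((M1 - M0) / SD) * sqrt(p * q)
rpb = ((83.18 - 56.03) / 15.09) * sqrt(0.7 * 0.3)
rpb = 0.8245

0.8245


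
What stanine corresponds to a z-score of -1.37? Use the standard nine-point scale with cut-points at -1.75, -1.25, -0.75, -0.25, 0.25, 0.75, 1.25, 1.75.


Stanine boundaries: [-1.75, -1.25, -0.75, -0.25, 0.25, 0.75, 1.25, 1.75]
z = -1.37
Check each boundary:
  z >= -1.75 -> could be stanine 2
  z < -1.25
  z < -0.75
  z < -0.25
  z < 0.25
  z < 0.75
  z < 1.25
  z < 1.75
Highest qualifying boundary gives stanine = 2

2


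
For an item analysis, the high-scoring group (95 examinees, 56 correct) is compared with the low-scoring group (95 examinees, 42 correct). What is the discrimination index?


p_upper = 56/95 = 0.5895
p_lower = 42/95 = 0.4421
D = 0.5895 - 0.4421 = 0.1474

0.1474


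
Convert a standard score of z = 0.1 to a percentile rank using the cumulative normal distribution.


CDF(z) = 0.5 * (1 + erf(z/sqrt(2)))
erf(0.0707) = 0.0797
CDF = 0.5398
Percentile rank = 0.5398 * 100 = 53.98

53.98


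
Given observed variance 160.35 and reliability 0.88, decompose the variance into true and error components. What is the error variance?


var_true = rxx * var_obs = 0.88 * 160.35 = 141.108
var_error = var_obs - var_true
var_error = 160.35 - 141.108
var_error = 19.242

19.242


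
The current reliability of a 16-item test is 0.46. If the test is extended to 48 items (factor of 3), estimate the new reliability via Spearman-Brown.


r_new = (n * rxx) / (1 + (n-1) * rxx)
r_new = (3 * 0.46) / (1 + 2 * 0.46)
r_new = 1.38 / 1.92
r_new = 0.7188

0.7188


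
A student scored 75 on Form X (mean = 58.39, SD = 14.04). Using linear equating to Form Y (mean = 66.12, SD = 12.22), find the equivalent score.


slope = SD_Y / SD_X = 12.22 / 14.04 ~ 0.8704
intercept = mean_Y - slope * mean_X = 66.12 - (12.22 / 14.04) * 58.39 ~ 15.2991
Y = slope * X + intercept. To avoid rounding drift from the rounded slope/intercept, evaluate the equivalent form Y = mean_Y + SD_Y * (X - mean_X) / SD_X at full precision:
Y = 66.12 + 12.22 * (75 - 58.39) / 14.04
Y = 66.12 + 12.22 * 16.61 / 14.04
Y = 66.12 + 202.9742 / 14.04
Y = 66.12 + 14.4569
Y = 80.5769

80.5769


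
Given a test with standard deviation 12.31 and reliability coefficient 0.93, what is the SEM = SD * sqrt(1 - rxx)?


SEM = SD * sqrt(1 - rxx)
SEM = 12.31 * sqrt(1 - 0.93)
SEM = 12.31 * sqrt(0.07) = 12.31 * 0.264575
SEM = 3.2569

3.2569


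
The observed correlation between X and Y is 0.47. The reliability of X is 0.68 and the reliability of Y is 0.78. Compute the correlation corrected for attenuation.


r_corrected = rxy / sqrt(rxx * ryy)
= 0.47 / sqrt(0.68 * 0.78)
= 0.47 / sqrt(0.5304)
= 0.47 / 0.728286
r_corrected = 0.6454

0.6454


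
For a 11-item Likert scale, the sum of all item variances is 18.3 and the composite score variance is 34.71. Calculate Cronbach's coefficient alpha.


alpha = (k/(k-1)) * (1 - sum(si^2)/s_total^2)
= (11/10) * (1 - 18.3/34.71)
alpha = 0.5201

0.5201


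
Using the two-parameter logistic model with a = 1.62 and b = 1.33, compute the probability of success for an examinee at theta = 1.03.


a*(theta - b) = 1.62 * (1.03 - 1.33) = -0.486
exp(--0.486) = 1.6258
P = 1 / (1 + 1.6258)
P = 0.3808

0.3808


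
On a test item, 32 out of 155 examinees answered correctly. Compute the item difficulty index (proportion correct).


Item difficulty p = number correct / total examinees
p = 32 / 155
p = 0.2065

0.2065


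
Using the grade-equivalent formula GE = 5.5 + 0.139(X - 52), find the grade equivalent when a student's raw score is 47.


raw - median = 47 - 52 = -5
slope * diff = 0.139 * -5 = -0.695
GE = 5.5 + -0.695
GE = 4.805

4.805


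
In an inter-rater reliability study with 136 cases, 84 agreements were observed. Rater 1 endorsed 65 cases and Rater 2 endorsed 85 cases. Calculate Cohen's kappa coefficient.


P_o = 84/136 = 0.617647
P_e = (65*85 + 71*51) / 18496 = 0.494485
kappa = (P_o - P_e) / (1 - P_e)
kappa = (0.617647 - 0.494485) / (1 - 0.494485)
kappa = 0.2436

0.2436


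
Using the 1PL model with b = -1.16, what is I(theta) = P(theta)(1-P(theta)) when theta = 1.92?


P = 1/(1+exp(-(1.92--1.16))) = 0.9561
I = P*(1-P) = 0.9561 * 0.0439
I = 0.042

0.042


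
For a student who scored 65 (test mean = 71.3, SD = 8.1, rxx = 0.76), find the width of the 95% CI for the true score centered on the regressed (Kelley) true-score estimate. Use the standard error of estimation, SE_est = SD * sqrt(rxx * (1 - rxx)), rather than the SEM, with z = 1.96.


True score estimate = 0.76*65 + 0.24*71.3 = 66.512
SE_est = SD * sqrt(rxx * (1 - rxx)) = 8.1 * sqrt(0.76 * 0.24) = 8.1 * sqrt(0.1824) = 3.459373
CI = T_est +/- z * SE_est, so width = 2 * z * SE_est = 2 * 1.96 * 3.459373
Width = 13.5607

13.5607


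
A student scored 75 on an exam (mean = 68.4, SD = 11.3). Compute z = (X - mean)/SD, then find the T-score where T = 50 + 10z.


z = (X - mean) / SD = (75 - 68.4) / 11.3
z = 6.6 / 11.3
z = 0.5841
T-score = T = 50 + 10z
Carry z at full precision (z = 6.6 / 11.3) into the conversion:
T-score = 50 + 10 * (6.6 / 11.3) = 50 + 66 / 11.3
T-score = 50 + 5.8407
T-score = 55.8407

55.8407


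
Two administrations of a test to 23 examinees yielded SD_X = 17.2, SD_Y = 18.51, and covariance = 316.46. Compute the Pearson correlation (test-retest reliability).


r = cov(X,Y) / (SD_X * SD_Y)
r = 316.46 / (17.2 * 18.51)
r = 316.46 / 318.372
r = 0.994

0.994


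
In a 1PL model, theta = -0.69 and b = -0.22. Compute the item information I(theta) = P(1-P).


P = 1/(1+exp(-(-0.69--0.22))) = 0.3846
I = P*(1-P) = 0.3846 * 0.6154
I = 0.2367

0.2367


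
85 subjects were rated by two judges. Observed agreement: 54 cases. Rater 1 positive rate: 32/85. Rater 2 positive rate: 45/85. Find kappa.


P_o = 54/85 = 0.635294
P_e = (32*45 + 53*40) / 7225 = 0.492734
kappa = (P_o - P_e) / (1 - P_e)
kappa = (0.635294 - 0.492734) / (1 - 0.492734)
kappa = 0.281

0.281


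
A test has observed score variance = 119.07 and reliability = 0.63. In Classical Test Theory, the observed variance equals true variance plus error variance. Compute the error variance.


var_true = rxx * var_obs = 0.63 * 119.07 = 75.0141
var_error = var_obs - var_true
var_error = 119.07 - 75.0141
var_error = 44.0559

44.0559


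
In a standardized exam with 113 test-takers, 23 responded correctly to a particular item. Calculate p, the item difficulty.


Item difficulty p = number correct / total examinees
p = 23 / 113
p = 0.2035

0.2035


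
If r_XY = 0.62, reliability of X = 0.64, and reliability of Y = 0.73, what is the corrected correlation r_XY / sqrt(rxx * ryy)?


r_corrected = rxy / sqrt(rxx * ryy)
= 0.62 / sqrt(0.64 * 0.73)
= 0.62 / sqrt(0.4672)
= 0.62 / 0.68352
r_corrected = 0.9071

0.9071


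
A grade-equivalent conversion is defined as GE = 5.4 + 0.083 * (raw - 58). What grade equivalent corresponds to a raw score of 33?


raw - median = 33 - 58 = -25
slope * diff = 0.083 * -25 = -2.075
GE = 5.4 + -2.075
GE = 3.325

3.325


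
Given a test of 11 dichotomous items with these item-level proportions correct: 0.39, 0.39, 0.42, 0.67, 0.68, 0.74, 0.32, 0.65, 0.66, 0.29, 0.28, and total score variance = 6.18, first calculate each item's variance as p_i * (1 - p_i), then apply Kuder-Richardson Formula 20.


For each item, compute p_i * q_i:
  Item 1: 0.39 * 0.61 = 0.2379
  Item 2: 0.39 * 0.61 = 0.2379
  Item 3: 0.42 * 0.58 = 0.2436
  Item 4: 0.67 * 0.33 = 0.2211
  Item 5: 0.68 * 0.32 = 0.2176
  Item 6: 0.74 * 0.26 = 0.1924
  Item 7: 0.32 * 0.68 = 0.2176
  Item 8: 0.65 * 0.35 = 0.2275
  Item 9: 0.66 * 0.34 = 0.2244
  Item 10: 0.29 * 0.71 = 0.2059
  Item 11: 0.28 * 0.72 = 0.2016
Sum(p_i * q_i) = 0.2379 + 0.2379 + 0.2436 + 0.2211 + 0.2176 + 0.1924 + 0.2176 + 0.2275 + 0.2244 + 0.2059 + 0.2016 = 2.4275
KR-20 = (k/(k-1)) * (1 - Sum(p_i*q_i) / Var_total)
= (11/10) * (1 - 2.4275/6.18)
= 1.1 * 0.6072
KR-20 = 0.6679

0.6679


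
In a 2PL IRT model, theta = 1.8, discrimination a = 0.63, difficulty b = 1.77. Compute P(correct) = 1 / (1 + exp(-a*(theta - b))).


a*(theta - b) = 0.63 * (1.8 - 1.77) = 0.0189
exp(-0.0189) = 0.9813
P = 1 / (1 + 0.9813)
P = 0.5047

0.5047


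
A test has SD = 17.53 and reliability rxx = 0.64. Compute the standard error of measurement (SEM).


SEM = SD * sqrt(1 - rxx)
SEM = 17.53 * sqrt(1 - 0.64)
SEM = 17.53 * sqrt(0.36) = 17.53 * 0.6
SEM = 10.518

10.518


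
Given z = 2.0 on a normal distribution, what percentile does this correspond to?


CDF(z) = 0.5 * (1 + erf(z/sqrt(2)))
erf(1.4142) = 0.9545
CDF = 0.9772
Percentile rank = 0.9772 * 100 = 97.72

97.72


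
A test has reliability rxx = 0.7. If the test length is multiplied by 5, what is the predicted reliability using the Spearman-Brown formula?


r_new = (n * rxx) / (1 + (n-1) * rxx)
r_new = (5 * 0.7) / (1 + 4 * 0.7)
r_new = 3.5 / 3.8
r_new = 0.9211

0.9211


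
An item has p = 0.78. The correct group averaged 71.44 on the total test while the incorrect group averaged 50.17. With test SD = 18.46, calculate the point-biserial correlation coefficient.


q = 1 - p = 0.22
rpb = ((M1 - M0) / SD) * sqrt(p * q)
rpb = ((71.44 - 50.17) / 18.46) * sqrt(0.78 * 0.22)
rpb = 0.4773

0.4773


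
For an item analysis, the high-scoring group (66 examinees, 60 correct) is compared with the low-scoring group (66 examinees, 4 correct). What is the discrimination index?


p_upper = 60/66 = 0.9091
p_lower = 4/66 = 0.0606
D = 0.9091 - 0.0606 = 0.8485

0.8485


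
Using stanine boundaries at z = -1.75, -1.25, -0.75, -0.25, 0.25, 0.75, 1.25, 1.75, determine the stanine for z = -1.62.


Stanine boundaries: [-1.75, -1.25, -0.75, -0.25, 0.25, 0.75, 1.25, 1.75]
z = -1.62
Check each boundary:
  z >= -1.75 -> could be stanine 2
  z < -1.25
  z < -0.75
  z < -0.25
  z < 0.25
  z < 0.75
  z < 1.25
  z < 1.75
Highest qualifying boundary gives stanine = 2

2


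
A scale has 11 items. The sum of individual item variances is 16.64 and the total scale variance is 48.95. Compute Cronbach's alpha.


alpha = (k/(k-1)) * (1 - sum(si^2)/s_total^2)
= (11/10) * (1 - 16.64/48.95)
alpha = 0.7261

0.7261


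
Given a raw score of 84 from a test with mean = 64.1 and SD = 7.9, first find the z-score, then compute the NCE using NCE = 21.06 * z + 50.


z = (X - mean) / SD = (84 - 64.1) / 7.9
z = 19.9 / 7.9
z = 2.519
NCE = NCE = 21.06z + 50
Carry z at full precision (z = 19.9 / 7.9) into the conversion:
NCE = 21.06 * (19.9 / 7.9) + 50 = 419.094 / 7.9 + 50
NCE = 53.0499 + 50
NCE = 103.0499

103.0499


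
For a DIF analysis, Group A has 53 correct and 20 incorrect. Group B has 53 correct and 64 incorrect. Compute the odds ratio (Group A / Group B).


Odds_A = 53/20 = 2.65
Odds_B = 53/64 = 0.8281
OR = Odds_A / Odds_B = 2.65 / 0.8281
Exactly, OR = (53 * 64) / (20 * 53) = 3392 / 1060
OR = 3.2

3.2


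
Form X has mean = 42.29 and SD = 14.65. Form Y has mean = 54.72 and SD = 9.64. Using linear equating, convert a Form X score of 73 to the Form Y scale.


slope = SD_Y / SD_X = 9.64 / 14.65 ~ 0.658
intercept = mean_Y - slope * mean_X = 54.72 - (9.64 / 14.65) * 42.29 ~ 26.8923
Y = slope * X + intercept. To avoid rounding drift from the rounded slope/intercept, evaluate the equivalent form Y = mean_Y + SD_Y * (X - mean_X) / SD_X at full precision:
Y = 54.72 + 9.64 * (73 - 42.29) / 14.65
Y = 54.72 + 9.64 * 30.71 / 14.65
Y = 54.72 + 296.0444 / 14.65
Y = 54.72 + 20.2078
Y = 74.9278

74.9278


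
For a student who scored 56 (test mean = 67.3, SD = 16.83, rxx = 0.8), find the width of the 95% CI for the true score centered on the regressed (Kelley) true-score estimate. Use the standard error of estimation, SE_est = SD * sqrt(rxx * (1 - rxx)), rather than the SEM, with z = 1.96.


True score estimate = 0.8*56 + 0.2*67.3 = 58.26
SE_est = SD * sqrt(rxx * (1 - rxx)) = 16.83 * sqrt(0.8 * 0.2) = 16.83 * sqrt(0.16) = 6.732
CI = T_est +/- z * SE_est, so width = 2 * z * SE_est = 2 * 1.96 * 6.732
Width = 26.3894

26.3894


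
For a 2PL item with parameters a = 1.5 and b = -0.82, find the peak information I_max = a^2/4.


For 2PL, max info at theta = b = -0.82
I_max = a^2 / 4 = 1.5^2 / 4
= 2.25 / 4
I_max = 0.5625

0.5625


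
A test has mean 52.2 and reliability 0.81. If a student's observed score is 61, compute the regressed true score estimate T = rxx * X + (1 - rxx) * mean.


T_est = rxx * X + (1 - rxx) * mean
T_est = 0.81 * 61 + 0.19 * 52.2
T_est = 49.41 + 9.918
T_est = 59.328

59.328


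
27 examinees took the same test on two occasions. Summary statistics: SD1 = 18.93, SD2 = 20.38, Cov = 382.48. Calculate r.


r = cov(X,Y) / (SD_X * SD_Y)
r = 382.48 / (18.93 * 20.38)
r = 382.48 / 385.7934
r = 0.9914

0.9914


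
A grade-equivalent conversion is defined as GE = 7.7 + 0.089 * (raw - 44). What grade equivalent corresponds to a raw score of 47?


raw - median = 47 - 44 = 3
slope * diff = 0.089 * 3 = 0.267
GE = 7.7 + 0.267
GE = 7.967

7.967


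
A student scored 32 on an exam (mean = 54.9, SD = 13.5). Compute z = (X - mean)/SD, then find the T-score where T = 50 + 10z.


z = (X - mean) / SD = (32 - 54.9) / 13.5
z = -22.9 / 13.5
z = -1.6963
T-score = T = 50 + 10z
Carry z at full precision (z = -22.9 / 13.5) into the conversion:
T-score = 50 + 10 * (-22.9 / 13.5) = 50 + -229 / 13.5
T-score = 50 + -16.963
T-score = 33.037

33.037


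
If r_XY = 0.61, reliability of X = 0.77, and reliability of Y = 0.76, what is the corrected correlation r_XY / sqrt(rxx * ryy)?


r_corrected = rxy / sqrt(rxx * ryy)
= 0.61 / sqrt(0.77 * 0.76)
= 0.61 / sqrt(0.5852)
= 0.61 / 0.764984
r_corrected = 0.7974

0.7974


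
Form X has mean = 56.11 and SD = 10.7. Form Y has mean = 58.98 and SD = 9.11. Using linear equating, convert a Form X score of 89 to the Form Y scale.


slope = SD_Y / SD_X = 9.11 / 10.7 ~ 0.8514
intercept = mean_Y - slope * mean_X = 58.98 - (9.11 / 10.7) * 56.11 ~ 11.2078
Y = slope * X + intercept. To avoid rounding drift from the rounded slope/intercept, evaluate the equivalent form Y = mean_Y + SD_Y * (X - mean_X) / SD_X at full precision:
Y = 58.98 + 9.11 * (89 - 56.11) / 10.7
Y = 58.98 + 9.11 * 32.89 / 10.7
Y = 58.98 + 299.6279 / 10.7
Y = 58.98 + 28.0026
Y = 86.9826

86.9826


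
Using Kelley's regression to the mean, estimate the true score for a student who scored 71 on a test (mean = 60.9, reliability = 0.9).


T_est = rxx * X + (1 - rxx) * mean
T_est = 0.9 * 71 + 0.1 * 60.9
T_est = 63.9 + 6.09
T_est = 69.99

69.99


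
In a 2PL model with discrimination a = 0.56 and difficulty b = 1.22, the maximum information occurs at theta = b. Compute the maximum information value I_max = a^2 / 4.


For 2PL, max info at theta = b = 1.22
I_max = a^2 / 4 = 0.56^2 / 4
= 0.3136 / 4
I_max = 0.0784

0.0784


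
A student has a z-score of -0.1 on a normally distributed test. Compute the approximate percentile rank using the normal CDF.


CDF(z) = 0.5 * (1 + erf(z/sqrt(2)))
erf(-0.0707) = -0.0797
CDF = 0.4602
Percentile rank = 0.4602 * 100 = 46.02

46.02


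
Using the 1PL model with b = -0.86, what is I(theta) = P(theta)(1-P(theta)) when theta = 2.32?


P = 1/(1+exp(-(2.32--0.86))) = 0.9601
I = P*(1-P) = 0.9601 * 0.0399
I = 0.0383

0.0383


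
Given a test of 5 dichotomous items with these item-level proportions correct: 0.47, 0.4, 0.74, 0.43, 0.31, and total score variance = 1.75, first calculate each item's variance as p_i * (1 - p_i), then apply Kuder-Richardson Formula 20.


For each item, compute p_i * q_i:
  Item 1: 0.47 * 0.53 = 0.2491
  Item 2: 0.4 * 0.6 = 0.24
  Item 3: 0.74 * 0.26 = 0.1924
  Item 4: 0.43 * 0.57 = 0.2451
  Item 5: 0.31 * 0.69 = 0.2139
Sum(p_i * q_i) = 0.2491 + 0.24 + 0.1924 + 0.2451 + 0.2139 = 1.1405
KR-20 = (k/(k-1)) * (1 - Sum(p_i*q_i) / Var_total)
= (5/4) * (1 - 1.1405/1.75)
= 1.25 * 0.3483
KR-20 = 0.4354

0.4354


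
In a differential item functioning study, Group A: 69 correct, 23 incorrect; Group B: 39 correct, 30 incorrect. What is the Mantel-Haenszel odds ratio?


Odds_A = 69/23 = 3.0
Odds_B = 39/30 = 1.3
OR = Odds_A / Odds_B = 3.0 / 1.3
Exactly, OR = (69 * 30) / (23 * 39) = 2070 / 897
OR = 2.3077

2.3077


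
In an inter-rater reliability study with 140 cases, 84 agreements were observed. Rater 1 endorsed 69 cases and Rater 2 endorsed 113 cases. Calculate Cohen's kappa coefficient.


P_o = 84/140 = 0.6
P_e = (69*113 + 71*27) / 19600 = 0.495612
kappa = (P_o - P_e) / (1 - P_e)
kappa = (0.6 - 0.495612) / (1 - 0.495612)
kappa = 0.207

0.207


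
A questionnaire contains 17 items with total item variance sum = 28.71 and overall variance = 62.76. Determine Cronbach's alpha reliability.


alpha = (k/(k-1)) * (1 - sum(si^2)/s_total^2)
= (17/16) * (1 - 28.71/62.76)
alpha = 0.5765

0.5765


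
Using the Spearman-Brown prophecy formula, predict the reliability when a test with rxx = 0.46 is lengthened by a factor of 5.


r_new = (n * rxx) / (1 + (n-1) * rxx)
r_new = (5 * 0.46) / (1 + 4 * 0.46)
r_new = 2.3 / 2.84
r_new = 0.8099

0.8099


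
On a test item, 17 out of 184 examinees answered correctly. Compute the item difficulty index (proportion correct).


Item difficulty p = number correct / total examinees
p = 17 / 184
p = 0.0924

0.0924


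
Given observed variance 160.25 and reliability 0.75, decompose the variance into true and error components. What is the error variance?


var_true = rxx * var_obs = 0.75 * 160.25 = 120.1875
var_error = var_obs - var_true
var_error = 160.25 - 120.1875
var_error = 40.0625

40.0625


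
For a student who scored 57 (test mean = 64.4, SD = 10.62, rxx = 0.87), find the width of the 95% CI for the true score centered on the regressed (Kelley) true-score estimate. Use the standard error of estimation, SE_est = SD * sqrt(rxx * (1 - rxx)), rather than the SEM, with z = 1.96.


True score estimate = 0.87*57 + 0.13*64.4 = 57.962
SE_est = SD * sqrt(rxx * (1 - rxx)) = 10.62 * sqrt(0.87 * 0.13) = 10.62 * sqrt(0.1131) = 3.571542
CI = T_est +/- z * SE_est, so width = 2 * z * SE_est = 2 * 1.96 * 3.571542
Width = 14.0004

14.0004


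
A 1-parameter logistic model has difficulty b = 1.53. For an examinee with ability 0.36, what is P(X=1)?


theta - b = 0.36 - 1.53 = -1.17
exp(-(theta - b)) = exp(1.17) = 3.222
P = 1 / (1 + 3.222)
P = 0.2369

0.2369


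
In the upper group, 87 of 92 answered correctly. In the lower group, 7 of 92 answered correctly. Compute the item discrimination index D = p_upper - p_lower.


p_upper = 87/92 = 0.9457
p_lower = 7/92 = 0.0761
D = 0.9457 - 0.0761 = 0.8696

0.8696


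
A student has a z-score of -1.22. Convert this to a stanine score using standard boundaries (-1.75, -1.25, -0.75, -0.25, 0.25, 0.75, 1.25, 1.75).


Stanine boundaries: [-1.75, -1.25, -0.75, -0.25, 0.25, 0.75, 1.25, 1.75]
z = -1.22
Check each boundary:
  z >= -1.75 -> could be stanine 2
  z >= -1.25 -> could be stanine 3
  z < -0.75
  z < -0.25
  z < 0.25
  z < 0.75
  z < 1.25
  z < 1.75
Highest qualifying boundary gives stanine = 3

3


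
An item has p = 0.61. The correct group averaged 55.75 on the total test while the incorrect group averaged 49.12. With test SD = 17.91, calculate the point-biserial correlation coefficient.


q = 1 - p = 0.39
rpb = ((M1 - M0) / SD) * sqrt(p * q)
rpb = ((55.75 - 49.12) / 17.91) * sqrt(0.61 * 0.39)
rpb = 0.1806

0.1806


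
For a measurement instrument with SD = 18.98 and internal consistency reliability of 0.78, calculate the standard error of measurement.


SEM = SD * sqrt(1 - rxx)
SEM = 18.98 * sqrt(1 - 0.78)
SEM = 18.98 * sqrt(0.22) = 18.98 * 0.469042
SEM = 8.9024

8.9024


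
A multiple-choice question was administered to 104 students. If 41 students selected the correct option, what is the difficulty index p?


Item difficulty p = number correct / total examinees
p = 41 / 104
p = 0.3942

0.3942


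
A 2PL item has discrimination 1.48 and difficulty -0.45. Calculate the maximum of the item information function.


For 2PL, max info at theta = b = -0.45
I_max = a^2 / 4 = 1.48^2 / 4
= 2.1904 / 4
I_max = 0.5476

0.5476


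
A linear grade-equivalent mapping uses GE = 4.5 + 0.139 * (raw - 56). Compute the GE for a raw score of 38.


raw - median = 38 - 56 = -18
slope * diff = 0.139 * -18 = -2.502
GE = 4.5 + -2.502
GE = 1.998

1.998


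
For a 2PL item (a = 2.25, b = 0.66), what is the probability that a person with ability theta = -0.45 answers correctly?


a*(theta - b) = 2.25 * (-0.45 - 0.66) = -2.4975
exp(--2.4975) = 12.1521
P = 1 / (1 + 12.1521)
P = 0.076

0.076


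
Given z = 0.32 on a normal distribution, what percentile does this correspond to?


CDF(z) = 0.5 * (1 + erf(z/sqrt(2)))
erf(0.2263) = 0.251
CDF = 0.6255
Percentile rank = 0.6255 * 100 = 62.55

62.55


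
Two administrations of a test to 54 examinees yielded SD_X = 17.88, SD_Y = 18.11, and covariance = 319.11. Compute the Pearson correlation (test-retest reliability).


r = cov(X,Y) / (SD_X * SD_Y)
r = 319.11 / (17.88 * 18.11)
r = 319.11 / 323.8068
r = 0.9855

0.9855


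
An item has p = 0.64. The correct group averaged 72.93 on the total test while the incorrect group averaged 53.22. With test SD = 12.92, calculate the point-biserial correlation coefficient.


q = 1 - p = 0.36
rpb = ((M1 - M0) / SD) * sqrt(p * q)
rpb = ((72.93 - 53.22) / 12.92) * sqrt(0.64 * 0.36)
rpb = 0.7323

0.7323


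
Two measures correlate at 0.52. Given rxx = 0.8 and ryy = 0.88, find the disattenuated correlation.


r_corrected = rxy / sqrt(rxx * ryy)
= 0.52 / sqrt(0.8 * 0.88)
= 0.52 / sqrt(0.704)
= 0.52 / 0.839047
r_corrected = 0.6198

0.6198


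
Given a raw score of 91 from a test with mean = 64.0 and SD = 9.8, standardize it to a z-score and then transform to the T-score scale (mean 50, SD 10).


z = (X - mean) / SD = (91 - 64.0) / 9.8
z = 27.0 / 9.8
z = 2.7551
T-score = T = 50 + 10z
Carry z at full precision (z = 27.0 / 9.8) into the conversion:
T-score = 50 + 10 * (27.0 / 9.8) = 50 + 270 / 9.8
T-score = 50 + 27.551
T-score = 77.551

77.551


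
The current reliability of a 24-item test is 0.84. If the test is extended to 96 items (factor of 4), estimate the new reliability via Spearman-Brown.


r_new = (n * rxx) / (1 + (n-1) * rxx)
r_new = (4 * 0.84) / (1 + 3 * 0.84)
r_new = 3.36 / 3.52
r_new = 0.9545

0.9545


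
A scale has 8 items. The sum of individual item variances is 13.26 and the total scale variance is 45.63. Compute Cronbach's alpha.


alpha = (k/(k-1)) * (1 - sum(si^2)/s_total^2)
= (8/7) * (1 - 13.26/45.63)
alpha = 0.8107

0.8107


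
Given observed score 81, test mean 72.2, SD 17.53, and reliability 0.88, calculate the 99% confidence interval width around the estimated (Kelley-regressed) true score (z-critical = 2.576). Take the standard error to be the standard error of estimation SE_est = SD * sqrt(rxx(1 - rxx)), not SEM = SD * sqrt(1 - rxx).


True score estimate = 0.88*81 + 0.12*72.2 = 79.944
SE_est = SD * sqrt(rxx * (1 - rxx)) = 17.53 * sqrt(0.88 * 0.12) = 17.53 * sqrt(0.1056) = 5.696576
CI = T_est +/- z * SE_est, so width = 2 * z * SE_est = 2 * 2.576 * 5.696576
Width = 29.3488

29.3488


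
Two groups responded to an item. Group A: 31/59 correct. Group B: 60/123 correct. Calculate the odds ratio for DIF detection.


Odds_A = 31/28 = 1.1071
Odds_B = 60/63 = 0.9524
OR = Odds_A / Odds_B = 1.1071 / 0.9524
Exactly, OR = (31 * 63) / (28 * 60) = 1953 / 1680
OR = 1.1625

1.1625


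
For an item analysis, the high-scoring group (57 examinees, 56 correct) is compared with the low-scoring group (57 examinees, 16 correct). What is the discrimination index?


p_upper = 56/57 = 0.9825
p_lower = 16/57 = 0.2807
D = 0.9825 - 0.2807 = 0.7018

0.7018


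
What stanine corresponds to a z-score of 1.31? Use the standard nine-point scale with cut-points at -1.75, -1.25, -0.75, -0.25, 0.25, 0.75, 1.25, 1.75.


Stanine boundaries: [-1.75, -1.25, -0.75, -0.25, 0.25, 0.75, 1.25, 1.75]
z = 1.31
Check each boundary:
  z >= -1.75 -> could be stanine 2
  z >= -1.25 -> could be stanine 3
  z >= -0.75 -> could be stanine 4
  z >= -0.25 -> could be stanine 5
  z >= 0.25 -> could be stanine 6
  z >= 0.75 -> could be stanine 7
  z >= 1.25 -> could be stanine 8
  z < 1.75
Highest qualifying boundary gives stanine = 8

8


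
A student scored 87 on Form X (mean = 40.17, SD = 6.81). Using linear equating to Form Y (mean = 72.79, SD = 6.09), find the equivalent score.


slope = SD_Y / SD_X = 6.09 / 6.81 ~ 0.8943
intercept = mean_Y - slope * mean_X = 72.79 - (6.09 / 6.81) * 40.17 ~ 36.867
Y = slope * X + intercept. To avoid rounding drift from the rounded slope/intercept, evaluate the equivalent form Y = mean_Y + SD_Y * (X - mean_X) / SD_X at full precision:
Y = 72.79 + 6.09 * (87 - 40.17) / 6.81
Y = 72.79 + 6.09 * 46.83 / 6.81
Y = 72.79 + 285.1947 / 6.81
Y = 72.79 + 41.8788
Y = 114.6688

114.6688


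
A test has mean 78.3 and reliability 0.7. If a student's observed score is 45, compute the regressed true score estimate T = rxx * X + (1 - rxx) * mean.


T_est = rxx * X + (1 - rxx) * mean
T_est = 0.7 * 45 + 0.3 * 78.3
T_est = 31.5 + 23.49
T_est = 54.99

54.99


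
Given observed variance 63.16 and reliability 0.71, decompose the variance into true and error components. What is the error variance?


var_true = rxx * var_obs = 0.71 * 63.16 = 44.8436
var_error = var_obs - var_true
var_error = 63.16 - 44.8436
var_error = 18.3164

18.3164


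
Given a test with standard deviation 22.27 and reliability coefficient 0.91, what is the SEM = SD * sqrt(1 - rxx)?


SEM = SD * sqrt(1 - rxx)
SEM = 22.27 * sqrt(1 - 0.91)
SEM = 22.27 * sqrt(0.09) = 22.27 * 0.3
SEM = 6.681

6.681


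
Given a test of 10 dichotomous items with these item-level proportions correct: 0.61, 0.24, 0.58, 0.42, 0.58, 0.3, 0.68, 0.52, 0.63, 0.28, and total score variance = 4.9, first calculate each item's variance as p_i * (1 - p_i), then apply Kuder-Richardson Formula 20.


For each item, compute p_i * q_i:
  Item 1: 0.61 * 0.39 = 0.2379
  Item 2: 0.24 * 0.76 = 0.1824
  Item 3: 0.58 * 0.42 = 0.2436
  Item 4: 0.42 * 0.58 = 0.2436
  Item 5: 0.58 * 0.42 = 0.2436
  Item 6: 0.3 * 0.7 = 0.21
  Item 7: 0.68 * 0.32 = 0.2176
  Item 8: 0.52 * 0.48 = 0.2496
  Item 9: 0.63 * 0.37 = 0.2331
  Item 10: 0.28 * 0.72 = 0.2016
Sum(p_i * q_i) = 0.2379 + 0.1824 + 0.2436 + 0.2436 + 0.2436 + 0.21 + 0.2176 + 0.2496 + 0.2331 + 0.2016 = 2.263
KR-20 = (k/(k-1)) * (1 - Sum(p_i*q_i) / Var_total)
= (10/9) * (1 - 2.263/4.9)
= 1.1111 * 0.5382
KR-20 = 0.598

0.598


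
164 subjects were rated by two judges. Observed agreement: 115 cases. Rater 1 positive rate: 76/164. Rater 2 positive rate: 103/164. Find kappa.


P_o = 115/164 = 0.70122
P_e = (76*103 + 88*61) / 26896 = 0.490631
kappa = (P_o - P_e) / (1 - P_e)
kappa = (0.70122 - 0.490631) / (1 - 0.490631)
kappa = 0.4134

0.4134


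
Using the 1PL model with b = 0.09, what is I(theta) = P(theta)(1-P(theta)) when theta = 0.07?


P = 1/(1+exp(-(0.07-0.09))) = 0.495
I = P*(1-P) = 0.495 * 0.505
I = 0.25

0.25


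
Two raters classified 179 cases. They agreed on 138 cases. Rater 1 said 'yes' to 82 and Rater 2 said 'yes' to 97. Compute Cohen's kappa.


P_o = 138/179 = 0.77095
P_e = (82*97 + 97*82) / 32041 = 0.496489
kappa = (P_o - P_e) / (1 - P_e)
kappa = (0.77095 - 0.496489) / (1 - 0.496489)
kappa = 0.5451

0.5451


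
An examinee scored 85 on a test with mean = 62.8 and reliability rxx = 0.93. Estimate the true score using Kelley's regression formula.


T_est = rxx * X + (1 - rxx) * mean
T_est = 0.93 * 85 + 0.07 * 62.8
T_est = 79.05 + 4.396
T_est = 83.446

83.446


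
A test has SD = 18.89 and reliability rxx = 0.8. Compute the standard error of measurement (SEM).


SEM = SD * sqrt(1 - rxx)
SEM = 18.89 * sqrt(1 - 0.8)
SEM = 18.89 * sqrt(0.2) = 18.89 * 0.447214
SEM = 8.4479

8.4479


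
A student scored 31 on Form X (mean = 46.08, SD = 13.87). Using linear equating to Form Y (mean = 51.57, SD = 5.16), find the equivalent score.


slope = SD_Y / SD_X = 5.16 / 13.87 ~ 0.372
intercept = mean_Y - slope * mean_X = 51.57 - (5.16 / 13.87) * 46.08 ~ 34.427
Y = slope * X + intercept. To avoid rounding drift from the rounded slope/intercept, evaluate the equivalent form Y = mean_Y + SD_Y * (X - mean_X) / SD_X at full precision:
Y = 51.57 + 5.16 * (31 - 46.08) / 13.87
Y = 51.57 - 5.16 * 15.08 / 13.87
Y = 51.57 - 77.8128 / 13.87
Y = 51.57 - 5.6102
Y = 45.9598

45.9598


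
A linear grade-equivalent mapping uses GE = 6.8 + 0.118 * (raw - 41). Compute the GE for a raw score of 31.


raw - median = 31 - 41 = -10
slope * diff = 0.118 * -10 = -1.18
GE = 6.8 + -1.18
GE = 5.62

5.62


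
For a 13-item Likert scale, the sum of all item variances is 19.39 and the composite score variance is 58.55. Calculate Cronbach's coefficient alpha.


alpha = (k/(k-1)) * (1 - sum(si^2)/s_total^2)
= (13/12) * (1 - 19.39/58.55)
alpha = 0.7246

0.7246


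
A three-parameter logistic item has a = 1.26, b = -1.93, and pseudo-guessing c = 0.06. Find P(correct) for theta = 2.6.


logit = 1.26*(2.6 - -1.93) = 5.7078
P* = 1/(1 + exp(-5.7078)) = 0.9967
P = 0.06 + (1 - 0.06) * 0.9967
P = 0.9969

0.9969


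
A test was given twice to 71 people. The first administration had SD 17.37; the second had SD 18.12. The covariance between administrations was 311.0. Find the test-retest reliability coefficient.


r = cov(X,Y) / (SD_X * SD_Y)
r = 311.0 / (17.37 * 18.12)
r = 311.0 / 314.7444
r = 0.9881

0.9881


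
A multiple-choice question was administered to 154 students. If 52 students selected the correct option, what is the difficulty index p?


Item difficulty p = number correct / total examinees
p = 52 / 154
p = 0.3377

0.3377


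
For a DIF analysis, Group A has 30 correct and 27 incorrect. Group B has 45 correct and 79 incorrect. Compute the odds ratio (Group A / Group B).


Odds_A = 30/27 = 1.1111
Odds_B = 45/79 = 0.5696
OR = Odds_A / Odds_B = 1.1111 / 0.5696
Exactly, OR = (30 * 79) / (27 * 45) = 2370 / 1215
OR = 1.9506

1.9506


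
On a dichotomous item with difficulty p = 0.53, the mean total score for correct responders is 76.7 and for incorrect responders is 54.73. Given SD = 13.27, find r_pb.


q = 1 - p = 0.47
rpb = ((M1 - M0) / SD) * sqrt(p * q)
rpb = ((76.7 - 54.73) / 13.27) * sqrt(0.53 * 0.47)
rpb = 0.8263

0.8263


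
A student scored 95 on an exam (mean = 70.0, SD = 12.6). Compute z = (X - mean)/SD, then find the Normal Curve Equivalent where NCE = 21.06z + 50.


z = (X - mean) / SD = (95 - 70.0) / 12.6
z = 25.0 / 12.6
z = 1.9841
NCE = NCE = 21.06z + 50
Carry z at full precision (z = 25.0 / 12.6) into the conversion:
NCE = 21.06 * (25.0 / 12.6) + 50 = 526.5 / 12.6 + 50
NCE = 41.7857 + 50
NCE = 91.7857

91.7857


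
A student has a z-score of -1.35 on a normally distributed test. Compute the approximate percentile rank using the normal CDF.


CDF(z) = 0.5 * (1 + erf(z/sqrt(2)))
erf(-0.9546) = -0.823
CDF = 0.0885
Percentile rank = 0.0885 * 100 = 8.85

8.85


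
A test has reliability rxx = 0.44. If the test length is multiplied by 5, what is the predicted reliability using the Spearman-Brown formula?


r_new = (n * rxx) / (1 + (n-1) * rxx)
r_new = (5 * 0.44) / (1 + 4 * 0.44)
r_new = 2.2 / 2.76
r_new = 0.7971

0.7971
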